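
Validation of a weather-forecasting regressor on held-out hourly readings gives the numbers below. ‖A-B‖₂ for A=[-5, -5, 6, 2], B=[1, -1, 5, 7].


d = √((-5-1)² + (-5+ 1)² + (6-5)² + (2-7)²)
  = √(36 + 16 + 1 + 25)
  = √78 = 8.8318

8.8318


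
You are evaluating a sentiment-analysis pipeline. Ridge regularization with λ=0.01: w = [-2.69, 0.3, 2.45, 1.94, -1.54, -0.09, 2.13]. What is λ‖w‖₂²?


‖w‖₂² = (-2.69)² + (0.3)² + (2.45)² + (1.94)² + (-1.54)² + (-0.09)² + (2.13)²
     = 7.2361 + 0.09 + 6.0025 + 3.7636 + 2.3716 + 0.0081 + 4.5369
     = 24.0088
λ·‖w‖₂² = 0.01·24.0088 = 0.240088

0.240088


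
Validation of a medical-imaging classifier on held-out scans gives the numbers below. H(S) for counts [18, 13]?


Probabilities: [18/31, 13/31] ≈ [0.5806, 0.4194]
H = -((18/31)·log₂(18/31) + (13/31)·log₂(13/31))
  = 0.9812 bits

0.9812 bits


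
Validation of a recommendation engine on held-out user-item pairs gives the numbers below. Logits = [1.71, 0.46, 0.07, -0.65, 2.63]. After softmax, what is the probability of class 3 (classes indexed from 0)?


Exponentials: e^1.71=5.529, e^0.46=1.5841, e^0.07=1.0725, e^-0.65=0.522, e^2.63=13.8738
Sum = 22.5814
Softmax = [0.2448, 0.0701, 0.0475, 0.0231, 0.6144]
p[3] = 0.522/22.5814 = 0.0231

0.0231


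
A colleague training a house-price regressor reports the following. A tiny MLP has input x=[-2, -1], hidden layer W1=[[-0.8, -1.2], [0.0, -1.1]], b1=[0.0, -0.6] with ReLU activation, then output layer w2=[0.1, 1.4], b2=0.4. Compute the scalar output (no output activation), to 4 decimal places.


z1[0] = (-0.8)·(-2) + (-1.2)·(-1) + 0.0 = 2.8
z1[1] = (0.0)·(-2) + (-1.1)·(-1) - 0.6 = 0.5
h = ReLU(z1) = [2.8, 0.5]
output = (0.1)·(2.8) + (1.4)·(0.5) + 0.4 = 1.38

1.38


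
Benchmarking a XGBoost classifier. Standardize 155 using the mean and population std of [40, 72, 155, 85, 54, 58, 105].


μ = 81.2857, σ = 36.0306
z = (155 - 81.2857)/36.0306 = 2.0459

2.0459


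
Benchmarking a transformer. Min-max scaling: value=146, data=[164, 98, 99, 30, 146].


min=30, max=164
(146-30)/(164-30) = 116/134 = 0.8657

0.8657


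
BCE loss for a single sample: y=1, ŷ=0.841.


BCE = -[y·ln(p) + (1-y)·ln(1-p)]
= -1·ln(0.841) - 0
= -ln(0.841) = 0.1732

0.1732


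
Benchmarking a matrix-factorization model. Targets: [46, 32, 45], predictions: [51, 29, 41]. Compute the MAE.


Absolute errors: |46-51|=5, |32-29|=3, |45-41|=4
Sum = 12
MAE = 12/3 = 4

4


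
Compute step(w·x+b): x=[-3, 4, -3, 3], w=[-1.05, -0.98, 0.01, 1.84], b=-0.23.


z = (-3)·(-1.05) + (4)·(-0.98) + (-3)·(0.01) + (3)·(1.84) - 0.23
  = 4.49
step(z) = 1 (z≥0)

1


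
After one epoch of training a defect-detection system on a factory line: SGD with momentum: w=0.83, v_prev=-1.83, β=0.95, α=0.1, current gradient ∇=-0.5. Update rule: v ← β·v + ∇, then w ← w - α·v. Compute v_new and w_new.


v_new = 0.95·-1.83 - 0.5 = -1.7385 - 0.5 = -2.2385
w_new = 0.83 - 0.1·-2.2385 = 0.83 + 0.22385 = 1.05385

v_new=-2.2385, w_new=1.05385


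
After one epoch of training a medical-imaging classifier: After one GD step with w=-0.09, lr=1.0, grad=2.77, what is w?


w_new = w - α·∇
= -0.09 - 1.0·2.77
= -0.09 - 2.77
= -2.86

-2.86


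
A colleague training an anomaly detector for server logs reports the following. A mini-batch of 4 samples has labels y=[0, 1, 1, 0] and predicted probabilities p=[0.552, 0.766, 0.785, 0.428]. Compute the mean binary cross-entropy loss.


L[0] = -ln(1-0.552) = -ln(0.448) = 0.803
L[1] = -ln(0.766) = 0.2666
L[2] = -ln(0.785) = 0.2421
L[3] = -ln(1-0.428) = -ln(0.572) = 0.5586
mean = (0.803 + 0.2666 + 0.2421 + 0.5586)/4 = 0.4676

0.4676


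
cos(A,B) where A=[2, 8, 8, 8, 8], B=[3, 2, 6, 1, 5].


A·B = 2·3 + 8·2 + 8·6 + 8·1 + 8·5 = 118
‖A‖ = √260 = 16.1245, ‖B‖ = √75 = 8.6603
cos = 118/(√260·√75) = 118/√19500 = 0.845

0.845


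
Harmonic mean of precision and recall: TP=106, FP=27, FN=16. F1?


Precision = 106/133 = 0.797
Recall = 106/122 = 0.8689
F1 = 2·P·R/(P+R) = 2·TP/(2·TP+FP+FN) = 212/(212+27+16) = 212/255 = 0.8314

0.8314


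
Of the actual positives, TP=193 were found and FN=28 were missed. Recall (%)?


Recall = TP/(TP+FN)
= 193/(193+28)
= 193/221 = 87.33%

87.33%


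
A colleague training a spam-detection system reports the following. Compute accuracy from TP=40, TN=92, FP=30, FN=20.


Accuracy = (TP+TN)/(TP+TN+FP+FN)
= (40+92)/(182)
= 132/182 = 72.53%

72.53%


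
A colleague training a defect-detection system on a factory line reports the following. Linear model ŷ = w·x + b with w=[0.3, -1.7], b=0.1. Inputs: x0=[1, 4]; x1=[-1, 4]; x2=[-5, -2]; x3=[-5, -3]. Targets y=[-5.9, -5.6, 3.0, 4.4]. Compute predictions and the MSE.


ŷ0 = (0.3)·(1) + (-1.7)·(4) + 0.1 = -6.4
ŷ1 = (0.3)·(-1) + (-1.7)·(4) + 0.1 = -7.0
ŷ2 = (0.3)·(-5) + (-1.7)·(-2) + 0.1 = 2.0
ŷ3 = (0.3)·(-5) + (-1.7)·(-3) + 0.1 = 3.7
errors² = [0.25, 1.96, 1.0, 0.49]
MSE = 3.7000/4 = 0.925

0.925


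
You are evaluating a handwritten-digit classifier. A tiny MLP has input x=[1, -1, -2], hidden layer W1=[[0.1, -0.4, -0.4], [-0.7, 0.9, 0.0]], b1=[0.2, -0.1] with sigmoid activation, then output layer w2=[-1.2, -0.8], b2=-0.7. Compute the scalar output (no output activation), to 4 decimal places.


z1[0] = (0.1)·(1) + (-0.4)·(-1) + (-0.4)·(-2) + 0.2 = 1.5
z1[1] = (-0.7)·(1) + (0.9)·(-1) + (0.0)·(-2) - 0.1 = -1.7
h = sigmoid(z1) = [0.8176, 0.1545]
output = (-1.2)·(0.8176) + (-0.8)·(0.1545) - 0.7 = -1.8047

-1.8047


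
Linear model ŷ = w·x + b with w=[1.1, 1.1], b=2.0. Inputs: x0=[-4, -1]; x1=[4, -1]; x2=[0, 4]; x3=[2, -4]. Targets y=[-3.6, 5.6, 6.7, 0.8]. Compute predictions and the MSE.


ŷ0 = (1.1)·(-4) + (1.1)·(-1) + 2.0 = -3.5
ŷ1 = (1.1)·(4) + (1.1)·(-1) + 2.0 = 5.3
ŷ2 = (1.1)·(0) + (1.1)·(4) + 2.0 = 6.4
ŷ3 = (1.1)·(2) + (1.1)·(-4) + 2.0 = -0.2
errors² = [0.01, 0.09, 0.09, 1.0]
MSE = 1.1900/4 = 0.2975

0.2975


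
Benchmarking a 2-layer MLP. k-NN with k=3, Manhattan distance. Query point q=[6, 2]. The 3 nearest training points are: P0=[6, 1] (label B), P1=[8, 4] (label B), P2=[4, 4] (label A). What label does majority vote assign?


d(q,P0) = 1  (label B)
d(q,P1) = 4  (label B)
d(q,P2) = 4  (label A)
Votes: A=1, B=2
Majority → B

B


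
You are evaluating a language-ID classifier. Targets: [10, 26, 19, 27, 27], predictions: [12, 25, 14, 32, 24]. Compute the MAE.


Absolute errors: |10-12|=2, |26-25|=1, |19-14|=5, |27-32|=5, |27-24|=3
Sum = 16
MAE = 16/5 = 16/5

16/5


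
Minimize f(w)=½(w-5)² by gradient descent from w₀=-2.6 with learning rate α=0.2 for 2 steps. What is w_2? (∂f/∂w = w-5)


step 1: grad = -2.6-5 = -7.6; w = -2.6 - 0.2·(-7.6) = -1.08
step 2: grad = -1.08-5 = -6.08; w = -1.08 - 0.2·(-6.08) = 0.136

0.136


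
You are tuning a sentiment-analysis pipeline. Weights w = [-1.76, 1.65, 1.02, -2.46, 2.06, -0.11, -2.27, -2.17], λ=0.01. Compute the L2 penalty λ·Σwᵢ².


‖w‖₂² = (-1.76)² + (1.65)² + (1.02)² + (-2.46)² + (2.06)² + (-0.11)² + (-2.27)² + (-2.17)²
     = 3.0976 + 2.7225 + 1.0404 + 6.0516 + 4.2436 + 0.0121 + 5.1529 + 4.7089
     = 27.0296
λ·‖w‖₂² = 0.01·27.0296 = 0.270296

0.270296


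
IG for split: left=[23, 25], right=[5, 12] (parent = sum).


Parent = [28, 37], H_parent = 0.9861
H_left = 0.9987 (n=48), H_right = 0.874 (n=17)
H_children = (48/65)·0.9987 + (17/65)·0.874 = 0.9661
IG = 0.9861 - 0.9661 = 0.02

0.02


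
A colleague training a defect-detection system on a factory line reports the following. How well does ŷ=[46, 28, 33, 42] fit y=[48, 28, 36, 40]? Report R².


ȳ = 38
SS_res = Σ(y-ŷ)² = 17
SS_tot = Σ(y-ȳ)² = 208
R² = 1 - SS_res/SS_tot = 1 - 0.0817 = 0.9183

0.9183


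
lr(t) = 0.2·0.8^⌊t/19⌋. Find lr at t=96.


n_drops = ⌊96/19⌋ = 5
lr = 0.2·0.8^5 = 0.2·0.32768 = 0.065536

0.065536


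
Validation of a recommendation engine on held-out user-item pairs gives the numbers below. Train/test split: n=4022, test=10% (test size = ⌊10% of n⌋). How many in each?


Test = ⌊4022·10/100⌋ = 402
Train = 4022 - 402 = 3620

Train: 3620, Test: 402


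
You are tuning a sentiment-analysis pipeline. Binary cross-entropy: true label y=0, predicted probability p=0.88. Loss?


BCE = -[y·ln(p) + (1-y)·ln(1-p)]
= -0 - 1·ln(1-0.88)
= -ln(0.12) = 2.1203

2.1203


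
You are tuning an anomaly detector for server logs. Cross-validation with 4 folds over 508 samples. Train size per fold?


Fold size = 508/4 = 127
Training per fold = 508 - 127 = 381

381


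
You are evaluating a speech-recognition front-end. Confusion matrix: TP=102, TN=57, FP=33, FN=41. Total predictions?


Total = TP + TN + FP + FN
= 102 + 57 + 33 + 41
= 233
(Predicted positive: 135, predicted negative: 98)

233


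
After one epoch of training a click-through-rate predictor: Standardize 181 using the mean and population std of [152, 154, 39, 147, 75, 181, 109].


μ = 122.4286, σ = 46.7451
z = (181 - 122.4286)/46.7451 = 1.253

1.253


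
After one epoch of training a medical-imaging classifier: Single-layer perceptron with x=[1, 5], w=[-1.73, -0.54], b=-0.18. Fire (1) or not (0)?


z = (1)·(-1.73) + (5)·(-0.54) - 0.18
  = -4.61
step(z) = 0 (z<0)

0


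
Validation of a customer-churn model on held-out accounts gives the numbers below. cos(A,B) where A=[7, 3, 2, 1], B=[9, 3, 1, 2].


A·B = 7·9 + 3·3 + 2·1 + 1·2 = 76
‖A‖ = √63 = 7.9373, ‖B‖ = √95 = 9.7468
cos = 76/(√63·√95) = 76/√5985 = 0.9824

0.9824


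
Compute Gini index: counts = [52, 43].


Probabilities: [52/95, 43/95] ≈ [0.5474, 0.4526]
Σpᵢ² = (2704 + 1849)/95² = 4553/9025
Gini = 1 - Σpᵢ² = 1 - 4553/9025 = 0.4955

0.4955


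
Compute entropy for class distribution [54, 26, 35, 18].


Probabilities: [54/133, 26/133, 35/133, 18/133] ≈ [0.406, 0.1955, 0.2632, 0.1353]
H = -((54/133)·log₂(54/133) + (26/133)·log₂(26/133) + (35/133)·log₂(35/133) + (18/133)·log₂(18/133))
  = 1.8857 bits

1.8857 bits


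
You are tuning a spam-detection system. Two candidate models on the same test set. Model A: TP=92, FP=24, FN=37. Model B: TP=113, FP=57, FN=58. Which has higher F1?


Model A: P=92/116=0.7931, R=92/129=0.7132, F1=2PR/(P+R)=2TP/(2TP+FP+FN)=184/245=0.751
Model B: P=113/170=0.6647, R=113/171=0.6608, F1=2PR/(P+R)=2TP/(2TP+FP+FN)=226/341=0.6628
0.751 > 0.6628 → Model A

Model A


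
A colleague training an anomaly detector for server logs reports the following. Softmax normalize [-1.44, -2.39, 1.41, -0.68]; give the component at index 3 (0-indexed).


Exponentials: e^-1.44=0.2369, e^-2.39=0.0916, e^1.41=4.096, e^-0.68=0.5066
Sum = 4.9311
Softmax = [0.048, 0.0186, 0.8306, 0.1027]
p[3] = 0.5066/4.9311 = 0.1027

0.1027


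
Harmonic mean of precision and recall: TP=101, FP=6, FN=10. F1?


Precision = 101/107 = 0.9439
Recall = 101/111 = 0.9099
F1 = 2·P·R/(P+R) = 2·TP/(2·TP+FP+FN) = 202/(202+6+10) = 202/218 = 0.9266

0.9266


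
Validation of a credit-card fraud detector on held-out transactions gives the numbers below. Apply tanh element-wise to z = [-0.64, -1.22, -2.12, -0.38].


tanh(-0.64) = -0.5649
tanh(-1.22) = -0.8397
tanh(-2.12) = -0.9716
tanh(-0.38) = -0.3627
result = [-0.5649, -0.8397, -0.9716, -0.3627]

[-0.5649, -0.8397, -0.9716, -0.3627]


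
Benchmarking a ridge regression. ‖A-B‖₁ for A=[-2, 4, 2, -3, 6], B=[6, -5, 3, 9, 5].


d = |-2-6| + |4+ 5| + |2-3| + |-3-9| + |6-5|
  = 8 + 9 + 1 + 12 + 1
  = 31

31


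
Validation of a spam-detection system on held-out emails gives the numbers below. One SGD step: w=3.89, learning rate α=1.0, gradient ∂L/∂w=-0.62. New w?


w_new = w - α·∇
= 3.89 - 1.0·-0.62
= 3.89 + 0.62
= 4.51

4.51


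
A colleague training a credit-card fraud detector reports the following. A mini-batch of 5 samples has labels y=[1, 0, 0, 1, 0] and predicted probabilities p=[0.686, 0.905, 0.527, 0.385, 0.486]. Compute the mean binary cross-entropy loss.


L[0] = -ln(0.686) = 0.3769
L[1] = -ln(1-0.905) = -ln(0.095) = 2.3539
L[2] = -ln(1-0.527) = -ln(0.473) = 0.7487
L[3] = -ln(0.385) = 0.9545
L[4] = -ln(1-0.486) = -ln(0.514) = 0.6655
mean = (0.3769 + 2.3539 + 0.7487 + 0.9545 + 0.6655)/5 = 1.0199

1.0199


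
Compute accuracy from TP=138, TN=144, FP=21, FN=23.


Accuracy = (TP+TN)/(TP+TN+FP+FN)
= (138+144)/(326)
= 282/326 = 86.5%

86.5%


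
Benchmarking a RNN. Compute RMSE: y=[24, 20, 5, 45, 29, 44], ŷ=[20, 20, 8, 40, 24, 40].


MSE = 91/6 = 15.1667
RMSE = √(91/6) = 3.8944

3.8944


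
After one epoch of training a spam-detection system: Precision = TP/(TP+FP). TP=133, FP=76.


Precision = TP/(TP+FP)
= 133/(133+76)
= 133/209 = 63.64%

63.64%


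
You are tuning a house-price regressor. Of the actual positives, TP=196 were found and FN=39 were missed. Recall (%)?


Recall = TP/(TP+FN)
= 196/(196+39)
= 196/235 = 83.4%

83.4%


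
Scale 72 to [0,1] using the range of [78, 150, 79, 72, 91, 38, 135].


min=38, max=150
(72-38)/(150-38) = 34/112 = 0.3036

0.3036


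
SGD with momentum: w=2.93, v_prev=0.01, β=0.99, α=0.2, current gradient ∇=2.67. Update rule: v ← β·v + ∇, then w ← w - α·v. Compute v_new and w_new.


v_new = 0.99·0.01 + 2.67 = 0.0099 + 2.67 = 2.6799
w_new = 2.93 - 0.2·2.6799 = 2.93 - 0.53598 = 2.39402

v_new=2.6799, w_new=2.39402


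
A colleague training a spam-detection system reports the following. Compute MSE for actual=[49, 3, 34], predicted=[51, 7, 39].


Squared errors: (49-51)²=4, (3-7)²=16, (34-39)²=25
Sum = 45
MSE = 45/3 = 15

15


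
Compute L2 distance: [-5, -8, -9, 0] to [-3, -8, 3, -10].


d = √((-5+ 3)² + (-8+ 8)² + (-9-3)² + (0+ 10)²)
  = √(4 + 0 + 144 + 100)
  = √248 = 15.748

15.748


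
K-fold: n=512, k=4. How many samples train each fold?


Fold size = 512/4 = 128
Training per fold = 512 - 128 = 384

384


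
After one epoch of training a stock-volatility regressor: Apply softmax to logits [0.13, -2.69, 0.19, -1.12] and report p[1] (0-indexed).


Exponentials: e^0.13=1.1388, e^-2.69=0.0679, e^0.19=1.2092, e^-1.12=0.3263
Sum = 2.7422
Softmax = [0.4153, 0.0248, 0.441, 0.119]
p[1] = 0.0679/2.7422 = 0.0248

0.0248


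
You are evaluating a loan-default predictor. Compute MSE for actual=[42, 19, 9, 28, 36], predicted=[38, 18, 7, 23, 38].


Squared errors: (42-38)²=16, (19-18)²=1, (9-7)²=4, (28-23)²=25, (36-38)²=4
Sum = 50
MSE = 50/5 = 10

10


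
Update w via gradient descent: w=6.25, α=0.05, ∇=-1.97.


w_new = w - α·∇
= 6.25 - 0.05·-1.97
= 6.25 + 0.0985
= 6.3485

6.3485


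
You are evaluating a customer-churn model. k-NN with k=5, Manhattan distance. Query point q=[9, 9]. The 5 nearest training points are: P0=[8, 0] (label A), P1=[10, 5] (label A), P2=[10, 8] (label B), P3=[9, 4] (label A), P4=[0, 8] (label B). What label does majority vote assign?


d(q,P0) = 10  (label A)
d(q,P1) = 5  (label A)
d(q,P2) = 2  (label B)
d(q,P3) = 5  (label A)
d(q,P4) = 10  (label B)
Votes: A=3, B=2
Majority → A

A


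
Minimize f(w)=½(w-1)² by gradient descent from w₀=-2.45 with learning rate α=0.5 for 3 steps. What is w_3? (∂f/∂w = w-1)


step 1: grad = -2.45-1 = -3.45; w = -2.45 - 0.5·(-3.45) = -0.725
step 2: grad = -0.725-1 = -1.725; w = -0.725 - 0.5·(-1.725) = 0.1375
step 3: grad = 0.1375-1 = -0.8625; w = 0.1375 - 0.5·(-0.8625) = 0.56875

0.56875


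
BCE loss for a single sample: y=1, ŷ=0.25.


BCE = -[y·ln(p) + (1-y)·ln(1-p)]
= -1·ln(0.25) - 0
= -ln(0.25) = 1.3863

1.3863


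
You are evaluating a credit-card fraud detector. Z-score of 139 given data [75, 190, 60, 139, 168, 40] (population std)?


μ = 112, σ = 56.5774
z = (139 - 112)/56.5774 = 0.4772

0.4772


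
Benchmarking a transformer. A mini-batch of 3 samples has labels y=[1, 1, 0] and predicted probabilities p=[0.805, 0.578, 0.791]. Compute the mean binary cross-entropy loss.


L[0] = -ln(0.805) = 0.2169
L[1] = -ln(0.578) = 0.5482
L[2] = -ln(1-0.791) = -ln(0.209) = 1.5654
mean = (0.2169 + 0.5482 + 1.5654)/3 = 0.7768

0.7768


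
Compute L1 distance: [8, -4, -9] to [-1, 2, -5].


d = |8+ 1| + |-4-2| + |-9+ 5|
  = 9 + 6 + 4
  = 19

19


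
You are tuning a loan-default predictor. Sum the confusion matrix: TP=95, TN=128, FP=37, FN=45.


Total = TP + TN + FP + FN
= 95 + 128 + 37 + 45
= 305
(Predicted positive: 132, predicted negative: 173)

305


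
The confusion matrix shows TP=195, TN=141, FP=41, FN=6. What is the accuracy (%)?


Accuracy = (TP+TN)/(TP+TN+FP+FN)
= (195+141)/(383)
= 336/383 = 87.73%

87.73%


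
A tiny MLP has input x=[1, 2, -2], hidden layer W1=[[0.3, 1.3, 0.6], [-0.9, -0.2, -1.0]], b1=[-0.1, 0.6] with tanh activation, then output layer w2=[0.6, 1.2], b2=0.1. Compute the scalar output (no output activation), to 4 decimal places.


z1[0] = (0.3)·(1) + (1.3)·(2) + (0.6)·(-2) - 0.1 = 1.6
z1[1] = (-0.9)·(1) + (-0.2)·(2) + (-1.0)·(-2) + 0.6 = 1.3
h = tanh(z1) = [0.9217, 0.8617]
output = (0.6)·(0.9217) + (1.2)·(0.8617) + 0.1 = 1.6871

1.6871


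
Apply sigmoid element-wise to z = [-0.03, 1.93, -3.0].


σ(-0.03) = 1/(1+e^0.03) = 0.4925
σ(1.93) = 1/(1+e^-1.93) = 0.8732
σ(-3.0) = 1/(1+e^3.0) = 0.0474
result = [0.4925, 0.8732, 0.0474]

[0.4925, 0.8732, 0.0474]


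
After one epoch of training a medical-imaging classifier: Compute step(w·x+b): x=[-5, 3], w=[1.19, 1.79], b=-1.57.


z = (-5)·(1.19) + (3)·(1.79) - 1.57
  = -2.15
step(z) = 0 (z<0)

0


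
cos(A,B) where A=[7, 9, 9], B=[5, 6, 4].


A·B = 7·5 + 9·6 + 9·4 = 125
‖A‖ = √211 = 14.5258, ‖B‖ = √77 = 8.775
cos = 125/(√211·√77) = 125/√16247 = 0.9807

0.9807


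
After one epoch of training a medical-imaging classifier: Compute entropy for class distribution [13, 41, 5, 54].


Probabilities: [13/113, 41/113, 5/113, 54/113] ≈ [0.115, 0.3628, 0.0442, 0.4779]
H = -((13/113)·log₂(13/113) + (41/113)·log₂(41/113) + (5/113)·log₂(5/113) + (54/113)·log₂(54/113))
  = 1.5977 bits

1.5977 bits


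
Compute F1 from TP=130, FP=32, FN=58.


Precision = 130/162 = 0.8025
Recall = 130/188 = 0.6915
F1 = 2·P·R/(P+R) = 2·TP/(2·TP+FP+FN) = 260/(260+32+58) = 260/350 = 0.7429

0.7429


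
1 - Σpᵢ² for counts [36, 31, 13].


Probabilities: [36/80, 31/80, 13/80] ≈ [0.45, 0.3875, 0.1625]
Σpᵢ² = (1296 + 961 + 169)/80² = 2426/6400
Gini = 1 - Σpᵢ² = 1 - 2426/6400 = 0.6209

0.6209


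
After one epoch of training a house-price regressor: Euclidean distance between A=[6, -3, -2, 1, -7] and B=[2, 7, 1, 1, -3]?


d = √((6-2)² + (-3-7)² + (-2-1)² + (1-1)² + (-7+ 3)²)
  = √(16 + 100 + 9 + 0 + 16)
  = √141 = 11.8743

11.8743


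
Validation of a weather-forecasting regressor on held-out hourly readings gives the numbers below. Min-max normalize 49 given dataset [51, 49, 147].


min=49, max=147
(49-49)/(147-49) = 0/98 = 0.0

0.0


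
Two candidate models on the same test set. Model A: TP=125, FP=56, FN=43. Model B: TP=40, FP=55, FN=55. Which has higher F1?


Model A: P=125/181=0.6906, R=125/168=0.744, F1=2PR/(P+R)=2TP/(2TP+FP+FN)=250/349=0.7163
Model B: P=40/95=0.4211, R=40/95=0.4211, F1=2PR/(P+R)=2TP/(2TP+FP+FN)=80/190=0.4211
0.7163 > 0.4211 → Model A

Model A


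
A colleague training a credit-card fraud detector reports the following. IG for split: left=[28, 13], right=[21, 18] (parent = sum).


Parent = [49, 31], H_parent = 0.9632
H_left = 0.9012 (n=41), H_right = 0.9957 (n=39)
H_children = (41/80)·0.9012 + (39/80)·0.9957 = 0.9473
IG = 0.9632 - 0.9473 = 0.0159

0.0159


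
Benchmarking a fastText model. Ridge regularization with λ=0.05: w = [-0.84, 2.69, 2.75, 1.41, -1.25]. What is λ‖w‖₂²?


‖w‖₂² = (-0.84)² + (2.69)² + (2.75)² + (1.41)² + (-1.25)²
     = 0.7056 + 7.2361 + 7.5625 + 1.9881 + 1.5625
     = 19.0548
λ·‖w‖₂² = 0.05·19.0548 = 0.95274

0.95274


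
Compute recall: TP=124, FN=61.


Recall = TP/(TP+FN)
= 124/(124+61)
= 124/185 = 67.03%

67.03%


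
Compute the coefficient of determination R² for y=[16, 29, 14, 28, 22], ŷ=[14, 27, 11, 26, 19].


ȳ = 21.8
SS_res = Σ(y-ŷ)² = 30
SS_tot = Σ(y-ȳ)² = 184.8
R² = 1 - SS_res/SS_tot = 1 - 0.1623 = 0.8377

0.8377


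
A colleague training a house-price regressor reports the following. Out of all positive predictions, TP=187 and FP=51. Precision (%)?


Precision = TP/(TP+FP)
= 187/(187+51)
= 187/238 = 78.57%

78.57%


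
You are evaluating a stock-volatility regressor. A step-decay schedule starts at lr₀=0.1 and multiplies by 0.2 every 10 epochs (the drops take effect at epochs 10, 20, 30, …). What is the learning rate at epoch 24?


n_drops = ⌊24/10⌋ = 2
lr = 0.1·0.2^2 = 0.1·0.04 = 0.004

0.004


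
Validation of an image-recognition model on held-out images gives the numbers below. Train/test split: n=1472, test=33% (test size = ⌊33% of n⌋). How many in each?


Test = ⌊1472·33/100⌋ = 485
Train = 1472 - 485 = 987

Train: 987, Test: 485


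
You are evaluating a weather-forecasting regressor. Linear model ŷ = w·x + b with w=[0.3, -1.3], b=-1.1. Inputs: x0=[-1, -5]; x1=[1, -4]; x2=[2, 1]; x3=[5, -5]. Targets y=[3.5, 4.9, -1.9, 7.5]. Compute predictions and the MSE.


ŷ0 = (0.3)·(-1) + (-1.3)·(-5) - 1.1 = 5.1
ŷ1 = (0.3)·(1) + (-1.3)·(-4) - 1.1 = 4.4
ŷ2 = (0.3)·(2) + (-1.3)·(1) - 1.1 = -1.8
ŷ3 = (0.3)·(5) + (-1.3)·(-5) - 1.1 = 6.9
errors² = [2.56, 0.25, 0.01, 0.36]
MSE = 3.1800/4 = 0.795

0.795


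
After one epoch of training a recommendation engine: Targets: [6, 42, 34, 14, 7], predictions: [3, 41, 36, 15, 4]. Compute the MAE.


Absolute errors: |6-3|=3, |42-41|=1, |34-36|=2, |14-15|=1, |7-4|=3
Sum = 10
MAE = 10/5 = 2

2


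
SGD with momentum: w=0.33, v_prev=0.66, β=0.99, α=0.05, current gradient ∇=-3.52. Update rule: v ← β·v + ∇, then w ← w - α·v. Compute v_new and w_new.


v_new = 0.99·0.66 - 3.52 = 0.6534 - 3.52 = -2.8666
w_new = 0.33 - 0.05·-2.8666 = 0.33 + 0.14333 = 0.47333

v_new=-2.8666, w_new=0.47333


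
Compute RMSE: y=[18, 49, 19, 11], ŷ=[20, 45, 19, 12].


MSE = 21/4 = 5.25
RMSE = √(21/4) = 2.2913

2.2913


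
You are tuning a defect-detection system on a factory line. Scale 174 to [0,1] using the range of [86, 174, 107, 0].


min=0, max=174
(174-0)/(174-0) = 174/174 = 1.0

1.0


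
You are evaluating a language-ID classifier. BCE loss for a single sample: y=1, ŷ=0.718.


BCE = -[y·ln(p) + (1-y)·ln(1-p)]
= -1·ln(0.718) - 0
= -ln(0.718) = 0.3313

0.3313


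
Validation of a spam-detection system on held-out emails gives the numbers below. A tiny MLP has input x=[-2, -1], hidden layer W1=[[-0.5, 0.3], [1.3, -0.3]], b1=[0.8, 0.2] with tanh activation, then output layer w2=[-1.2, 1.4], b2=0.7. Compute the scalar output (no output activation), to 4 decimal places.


z1[0] = (-0.5)·(-2) + (0.3)·(-1) + 0.8 = 1.5
z1[1] = (1.3)·(-2) + (-0.3)·(-1) + 0.2 = -2.1
h = tanh(z1) = [0.9051, -0.9705]
output = (-1.2)·(0.9051) + (1.4)·(-0.9705) + 0.7 = -1.7448

-1.7448


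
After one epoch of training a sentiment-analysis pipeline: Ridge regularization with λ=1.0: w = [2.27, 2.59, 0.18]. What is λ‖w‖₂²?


‖w‖₂² = (2.27)² + (2.59)² + (0.18)²
     = 5.1529 + 6.7081 + 0.0324
     = 11.8934
λ·‖w‖₂² = 1.0·11.8934 = 11.8934

11.8934


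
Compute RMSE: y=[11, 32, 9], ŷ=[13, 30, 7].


MSE = 12/3 = 4
RMSE = √(12/3) = 2.0

2.0


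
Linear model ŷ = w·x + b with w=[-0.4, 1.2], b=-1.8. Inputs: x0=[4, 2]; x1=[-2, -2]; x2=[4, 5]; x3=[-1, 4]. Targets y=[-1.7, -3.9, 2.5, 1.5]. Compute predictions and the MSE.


ŷ0 = (-0.4)·(4) + (1.2)·(2) - 1.8 = -1.0
ŷ1 = (-0.4)·(-2) + (1.2)·(-2) - 1.8 = -3.4
ŷ2 = (-0.4)·(4) + (1.2)·(5) - 1.8 = 2.6
ŷ3 = (-0.4)·(-1) + (1.2)·(4) - 1.8 = 3.4
errors² = [0.49, 0.25, 0.01, 3.61]
MSE = 4.3600/4 = 1.09

1.09


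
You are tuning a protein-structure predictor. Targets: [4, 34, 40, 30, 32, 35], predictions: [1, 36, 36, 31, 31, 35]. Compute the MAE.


Absolute errors: |4-1|=3, |34-36|=2, |40-36|=4, |30-31|=1, |32-31|=1, |35-35|=0
Sum = 11
MAE = 11/6 = 11/6

11/6


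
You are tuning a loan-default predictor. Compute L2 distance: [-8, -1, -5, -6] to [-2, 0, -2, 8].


d = √((-8+ 2)² + (-1-0)² + (-5+ 2)² + (-6-8)²)
  = √(36 + 1 + 9 + 196)
  = √242 = 15.5563

15.5563


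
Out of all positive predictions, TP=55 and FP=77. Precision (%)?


Precision = TP/(TP+FP)
= 55/(55+77)
= 55/132 = 41.67%

41.67%


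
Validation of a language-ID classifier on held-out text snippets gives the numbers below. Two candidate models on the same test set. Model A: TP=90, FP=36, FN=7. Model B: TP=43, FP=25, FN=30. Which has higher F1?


Model A: P=90/126=0.7143, R=90/97=0.9278, F1=2PR/(P+R)=2TP/(2TP+FP+FN)=180/223=0.8072
Model B: P=43/68=0.6324, R=43/73=0.589, F1=2PR/(P+R)=2TP/(2TP+FP+FN)=86/141=0.6099
0.8072 > 0.6099 → Model A

Model A


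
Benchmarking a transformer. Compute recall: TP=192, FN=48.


Recall = TP/(TP+FN)
= 192/(192+48)
= 192/240 = 80.0%

80.0%


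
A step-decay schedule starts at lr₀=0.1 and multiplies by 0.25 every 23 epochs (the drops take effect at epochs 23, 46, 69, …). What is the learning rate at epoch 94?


n_drops = ⌊94/23⌋ = 4
lr = 0.1·0.25^4 = 0.1·0.00390625 = 0.000390625

0.000390625


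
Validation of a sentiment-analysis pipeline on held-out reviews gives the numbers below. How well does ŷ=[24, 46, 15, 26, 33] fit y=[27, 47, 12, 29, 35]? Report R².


ȳ = 30
SS_res = Σ(y-ŷ)² = 32
SS_tot = Σ(y-ȳ)² = 648
R² = 1 - SS_res/SS_tot = 1 - 0.0494 = 0.9506

0.9506


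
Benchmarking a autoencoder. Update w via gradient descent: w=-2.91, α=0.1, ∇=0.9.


w_new = w - α·∇
= -2.91 - 0.1·0.9
= -2.91 - 0.09
= -3

-3


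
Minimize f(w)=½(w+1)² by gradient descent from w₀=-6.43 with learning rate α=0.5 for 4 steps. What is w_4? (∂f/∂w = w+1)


step 1: grad = -6.43+1 = -5.43; w = -6.43 - 0.5·(-5.43) = -3.715
step 2: grad = -3.715+1 = -2.715; w = -3.715 - 0.5·(-2.715) = -2.3575
step 3: grad = -2.3575+1 = -1.3575; w = -2.3575 - 0.5·(-1.3575) = -1.67875
step 4: grad = -1.67875+1 = -0.67875; w = -1.67875 - 0.5·(-0.67875) = -1.339375

-1.339375


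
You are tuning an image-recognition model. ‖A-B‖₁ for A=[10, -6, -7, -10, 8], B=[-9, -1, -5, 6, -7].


d = |10+ 9| + |-6+ 1| + |-7+ 5| + |-10-6| + |8+ 7|
  = 19 + 5 + 2 + 16 + 15
  = 57

57


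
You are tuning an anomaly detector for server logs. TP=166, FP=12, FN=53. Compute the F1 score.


Precision = 166/178 = 0.9326
Recall = 166/219 = 0.758
F1 = 2·P·R/(P+R) = 2·TP/(2·TP+FP+FN) = 332/(332+12+53) = 332/397 = 0.8363

0.8363


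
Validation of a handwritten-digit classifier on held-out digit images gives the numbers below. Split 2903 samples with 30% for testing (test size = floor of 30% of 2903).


Test = ⌊2903·30/100⌋ = 870
Train = 2903 - 870 = 2033

Train: 2033, Test: 870


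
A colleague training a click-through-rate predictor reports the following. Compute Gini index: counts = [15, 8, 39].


Probabilities: [15/62, 8/62, 39/62] ≈ [0.2419, 0.129, 0.629]
Σpᵢ² = (225 + 64 + 1521)/62² = 1810/3844
Gini = 1 - Σpᵢ² = 1 - 1810/3844 = 0.5291

0.5291


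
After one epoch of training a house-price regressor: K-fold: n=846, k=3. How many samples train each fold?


Fold size = 846/3 = 282
Training per fold = 846 - 282 = 564

564


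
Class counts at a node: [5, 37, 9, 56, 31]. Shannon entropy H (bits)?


Probabilities: [5/138, 37/138, 9/138, 56/138, 31/138] ≈ [0.0362, 0.2681, 0.0652, 0.4058, 0.2246]
H = -((5/138)·log₂(5/138) + (37/138)·log₂(37/138) + (9/138)·log₂(9/138) + (56/138)·log₂(56/138) + (31/138)·log₂(31/138))
  = 1.9514 bits

1.9514 bits


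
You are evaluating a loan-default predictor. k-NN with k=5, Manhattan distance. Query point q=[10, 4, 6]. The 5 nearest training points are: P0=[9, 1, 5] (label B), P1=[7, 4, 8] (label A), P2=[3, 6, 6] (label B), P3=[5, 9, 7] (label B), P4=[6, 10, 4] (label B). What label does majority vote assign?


d(q,P0) = 5  (label B)
d(q,P1) = 5  (label A)
d(q,P2) = 9  (label B)
d(q,P3) = 11  (label B)
d(q,P4) = 12  (label B)
Votes: A=1, B=4
Majority → B

B


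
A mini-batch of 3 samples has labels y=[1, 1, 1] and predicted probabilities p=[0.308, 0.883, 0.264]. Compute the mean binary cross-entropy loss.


L[0] = -ln(0.308) = 1.1777
L[1] = -ln(0.883) = 0.1244
L[2] = -ln(0.264) = 1.3318
mean = (1.1777 + 0.1244 + 1.3318)/3 = 0.878

0.878


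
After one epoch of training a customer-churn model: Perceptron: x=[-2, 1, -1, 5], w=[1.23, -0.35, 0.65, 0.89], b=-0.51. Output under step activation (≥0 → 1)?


z = (-2)·(1.23) + (1)·(-0.35) + (-1)·(0.65) + (5)·(0.89) - 0.51
  = 0.48
step(z) = 1 (z≥0)

1


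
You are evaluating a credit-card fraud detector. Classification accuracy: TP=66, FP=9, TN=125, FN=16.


Accuracy = (TP+TN)/(TP+TN+FP+FN)
= (66+125)/(216)
= 191/216 = 88.43%

88.43%


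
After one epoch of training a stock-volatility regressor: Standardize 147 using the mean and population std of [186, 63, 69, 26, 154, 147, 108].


μ = 107.5714, σ = 53.4385
z = (147 - 107.5714)/53.4385 = 0.7378

0.7378


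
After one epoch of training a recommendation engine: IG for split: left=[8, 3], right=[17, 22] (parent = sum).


Parent = [25, 25], H_parent = 1
H_left = 0.8454 (n=11), H_right = 0.9881 (n=39)
H_children = (11/50)·0.8454 + (39/50)·0.9881 = 0.9567
IG = 1 - 0.9567 = 0.0433

0.0433


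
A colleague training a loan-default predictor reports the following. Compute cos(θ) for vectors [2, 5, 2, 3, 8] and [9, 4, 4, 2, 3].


A·B = 2·9 + 5·4 + 2·4 + 3·2 + 8·3 = 76
‖A‖ = √106 = 10.2956, ‖B‖ = √126 = 11.225
cos = 76/(√106·√126) = 76/√13356 = 0.6576

0.6576


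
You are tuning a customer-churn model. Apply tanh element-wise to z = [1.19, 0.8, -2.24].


tanh(1.19) = 0.8306
tanh(0.8) = 0.664
tanh(-2.24) = -0.9776
result = [0.8306, 0.664, -0.9776]

[0.8306, 0.664, -0.9776]


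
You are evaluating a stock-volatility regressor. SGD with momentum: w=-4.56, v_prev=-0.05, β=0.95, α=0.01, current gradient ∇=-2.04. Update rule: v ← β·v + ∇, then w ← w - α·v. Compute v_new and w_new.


v_new = 0.95·-0.05 - 2.04 = -0.0475 - 2.04 = -2.0875
w_new = -4.56 - 0.01·-2.0875 = -4.56 + 0.020875 = -4.539125

v_new=-2.0875, w_new=-4.539125


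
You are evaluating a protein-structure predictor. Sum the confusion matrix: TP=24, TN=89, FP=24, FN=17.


Total = TP + TN + FP + FN
= 24 + 89 + 24 + 17
= 154
(Predicted positive: 48, predicted negative: 106)

154


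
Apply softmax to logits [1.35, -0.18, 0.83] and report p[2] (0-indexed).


Exponentials: e^1.35=3.8574, e^-0.18=0.8353, e^0.83=2.2933
Sum = 6.986
Softmax = [0.5522, 0.1196, 0.3283]
p[2] = 2.2933/6.986 = 0.3283

0.3283


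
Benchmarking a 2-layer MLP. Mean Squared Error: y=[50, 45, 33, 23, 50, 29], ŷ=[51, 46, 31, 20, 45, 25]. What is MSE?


Squared errors: (50-51)²=1, (45-46)²=1, (33-31)²=4, (23-20)²=9, (50-45)²=25, (29-25)²=16
Sum = 56
MSE = 56/6 = 28/3

28/3


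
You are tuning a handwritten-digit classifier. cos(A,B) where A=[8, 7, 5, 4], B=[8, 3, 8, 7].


A·B = 8·8 + 7·3 + 5·8 + 4·7 = 153
‖A‖ = √154 = 12.4097, ‖B‖ = √186 = 13.6382
cos = 153/(√154·√186) = 153/√28644 = 0.904

0.904


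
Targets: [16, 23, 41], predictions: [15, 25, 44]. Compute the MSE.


Squared errors: (16-15)²=1, (23-25)²=4, (41-44)²=9
Sum = 14
MSE = 14/3 = 14/3

14/3


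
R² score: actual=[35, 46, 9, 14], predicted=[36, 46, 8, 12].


ȳ = 26
SS_res = Σ(y-ŷ)² = 6
SS_tot = Σ(y-ȳ)² = 914
R² = 1 - SS_res/SS_tot = 1 - 0.0066 = 0.9934

0.9934


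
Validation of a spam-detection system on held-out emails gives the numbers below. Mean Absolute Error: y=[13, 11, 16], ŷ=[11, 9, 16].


Absolute errors: |13-11|=2, |11-9|=2, |16-16|=0
Sum = 4
MAE = 4/3 = 4/3

4/3


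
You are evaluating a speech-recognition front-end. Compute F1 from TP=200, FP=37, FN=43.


Precision = 200/237 = 0.8439
Recall = 200/243 = 0.823
F1 = 2·P·R/(P+R) = 2·TP/(2·TP+FP+FN) = 400/(400+37+43) = 400/480 = 0.8333

0.8333


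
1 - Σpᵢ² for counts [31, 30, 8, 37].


Probabilities: [31/106, 30/106, 8/106, 37/106] ≈ [0.2925, 0.283, 0.0755, 0.3491]
Σpᵢ² = (961 + 900 + 64 + 1369)/106² = 3294/11236
Gini = 1 - Σpᵢ² = 1 - 3294/11236 = 0.7068

0.7068


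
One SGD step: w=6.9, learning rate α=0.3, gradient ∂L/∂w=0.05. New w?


w_new = w - α·∇
= 6.9 - 0.3·0.05
= 6.9 - 0.015
= 6.885

6.885


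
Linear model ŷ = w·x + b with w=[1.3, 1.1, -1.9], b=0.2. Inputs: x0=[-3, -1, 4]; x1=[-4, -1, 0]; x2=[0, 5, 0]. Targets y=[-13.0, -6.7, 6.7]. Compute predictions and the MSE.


ŷ0 = (1.3)·(-3) + (1.1)·(-1) + (-1.9)·(4) + 0.2 = -12.4
ŷ1 = (1.3)·(-4) + (1.1)·(-1) + (-1.9)·(0) + 0.2 = -6.1
ŷ2 = (1.3)·(0) + (1.1)·(5) + (-1.9)·(0) + 0.2 = 5.7
errors² = [0.36, 0.36, 1.0]
MSE = 1.7200/3 = 0.5733

0.5733


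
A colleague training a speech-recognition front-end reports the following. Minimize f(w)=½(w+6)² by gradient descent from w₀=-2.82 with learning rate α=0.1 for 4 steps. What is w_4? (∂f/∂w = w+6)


step 1: grad = -2.82+6 = 3.18; w = -2.82 - 0.1·(3.18) = -3.138
step 2: grad = -3.138+6 = 2.862; w = -3.138 - 0.1·(2.862) = -3.4242
step 3: grad = -3.4242+6 = 2.5758; w = -3.4242 - 0.1·(2.5758) = -3.68178
step 4: grad = -3.68178+6 = 2.31822; w = -3.68178 - 0.1·(2.31822) = -3.913602

-3.913602


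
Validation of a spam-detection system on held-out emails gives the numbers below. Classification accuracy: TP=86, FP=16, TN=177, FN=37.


Accuracy = (TP+TN)/(TP+TN+FP+FN)
= (86+177)/(316)
= 263/316 = 83.23%

83.23%


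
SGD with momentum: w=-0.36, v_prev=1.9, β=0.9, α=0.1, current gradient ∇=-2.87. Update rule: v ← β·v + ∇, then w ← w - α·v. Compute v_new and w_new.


v_new = 0.9·1.9 - 2.87 = 1.71 - 2.87 = -1.16
w_new = -0.36 - 0.1·-1.16 = -0.36 + 0.116 = -0.244

v_new=-1.16, w_new=-0.244


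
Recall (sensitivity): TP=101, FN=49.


Recall = TP/(TP+FN)
= 101/(101+49)
= 101/150 = 67.33%

67.33%


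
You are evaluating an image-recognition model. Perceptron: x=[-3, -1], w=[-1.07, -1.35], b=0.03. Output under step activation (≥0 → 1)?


z = (-3)·(-1.07) + (-1)·(-1.35) + 0.03
  = 4.59
step(z) = 1 (z≥0)

1


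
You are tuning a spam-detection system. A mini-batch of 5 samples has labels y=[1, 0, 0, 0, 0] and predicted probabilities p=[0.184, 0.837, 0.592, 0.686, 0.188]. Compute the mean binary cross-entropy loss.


L[0] = -ln(0.184) = 1.6928
L[1] = -ln(1-0.837) = -ln(0.163) = 1.814
L[2] = -ln(1-0.592) = -ln(0.408) = 0.8965
L[3] = -ln(1-0.686) = -ln(0.314) = 1.1584
L[4] = -ln(1-0.188) = -ln(0.812) = 0.2083
mean = (1.6928 + 1.814 + 0.8965 + 1.1584 + 0.2083)/5 = 1.154

1.154


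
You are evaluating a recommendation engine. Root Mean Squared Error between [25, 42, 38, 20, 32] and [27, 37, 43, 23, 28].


MSE = 79/5 = 15.8
RMSE = √(79/5) = 3.9749

3.9749


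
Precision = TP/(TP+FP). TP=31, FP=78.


Precision = TP/(TP+FP)
= 31/(31+78)
= 31/109 = 28.44%

28.44%


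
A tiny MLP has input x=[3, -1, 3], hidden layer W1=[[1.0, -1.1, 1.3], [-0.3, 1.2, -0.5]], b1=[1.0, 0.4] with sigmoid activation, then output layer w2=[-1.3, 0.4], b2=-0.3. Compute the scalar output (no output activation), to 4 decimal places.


z1[0] = (1.0)·(3) + (-1.1)·(-1) + (1.3)·(3) + 1.0 = 9.0
z1[1] = (-0.3)·(3) + (1.2)·(-1) + (-0.5)·(3) + 0.4 = -3.2
h = sigmoid(z1) = [0.9999, 0.0392]
output = (-1.3)·(0.9999) + (0.4)·(0.0392) - 0.3 = -1.5842

-1.5842


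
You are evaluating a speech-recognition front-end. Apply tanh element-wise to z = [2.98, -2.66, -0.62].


tanh(2.98) = 0.9949
tanh(-2.66) = -0.9903
tanh(-0.62) = -0.5511
result = [0.9949, -0.9903, -0.5511]

[0.9949, -0.9903, -0.5511]


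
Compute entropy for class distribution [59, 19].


Probabilities: [59/78, 19/78] ≈ [0.7564, 0.2436]
H = -((59/78)·log₂(59/78) + (19/78)·log₂(19/78))
  = 0.801 bits

0.801 bits


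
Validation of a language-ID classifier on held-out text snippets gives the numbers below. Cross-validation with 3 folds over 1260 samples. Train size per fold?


Fold size = 1260/3 = 420
Training per fold = 1260 - 420 = 840

840


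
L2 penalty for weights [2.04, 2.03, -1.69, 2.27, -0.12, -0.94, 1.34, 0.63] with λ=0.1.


‖w‖₂² = (2.04)² + (2.03)² + (-1.69)² + (2.27)² + (-0.12)² + (-0.94)² + (1.34)² + (0.63)²
     = 4.1616 + 4.1209 + 2.8561 + 5.1529 + 0.0144 + 0.8836 + 1.7956 + 0.3969
     = 19.382
λ·‖w‖₂² = 0.1·19.382 = 1.9382

1.9382


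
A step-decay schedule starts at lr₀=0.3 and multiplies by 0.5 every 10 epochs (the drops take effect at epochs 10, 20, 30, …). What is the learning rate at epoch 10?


n_drops = ⌊10/10⌋ = 1
lr = 0.3·0.5^1 = 0.3·0.5 = 0.15

0.15


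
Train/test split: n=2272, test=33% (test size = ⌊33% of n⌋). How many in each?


Test = ⌊2272·33/100⌋ = 749
Train = 2272 - 749 = 1523

Train: 1523, Test: 749


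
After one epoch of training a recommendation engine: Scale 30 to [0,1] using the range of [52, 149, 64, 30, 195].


min=30, max=195
(30-30)/(195-30) = 0/165 = 0.0

0.0


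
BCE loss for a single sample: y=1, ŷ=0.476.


BCE = -[y·ln(p) + (1-y)·ln(1-p)]
= -1·ln(0.476) - 0
= -ln(0.476) = 0.7423

0.7423


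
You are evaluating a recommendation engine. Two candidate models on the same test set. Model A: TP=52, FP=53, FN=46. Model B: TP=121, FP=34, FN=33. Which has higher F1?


Model A: P=52/105=0.4952, R=52/98=0.5306, F1=2PR/(P+R)=2TP/(2TP+FP+FN)=104/203=0.5123
Model B: P=121/155=0.7806, R=121/154=0.7857, F1=2PR/(P+R)=2TP/(2TP+FP+FN)=242/309=0.7832
0.5123 < 0.7832 → Model B

Model B


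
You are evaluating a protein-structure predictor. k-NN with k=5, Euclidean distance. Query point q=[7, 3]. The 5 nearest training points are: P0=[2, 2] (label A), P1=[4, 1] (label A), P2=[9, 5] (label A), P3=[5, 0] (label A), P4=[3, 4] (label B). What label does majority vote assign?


d(q,P0) = 5.099  (label A)
d(q,P1) = 3.6056  (label A)
d(q,P2) = 2.8284  (label A)
d(q,P3) = 3.6056  (label A)
d(q,P4) = 4.1231  (label B)
Votes: A=4, B=1
Majority → A

A


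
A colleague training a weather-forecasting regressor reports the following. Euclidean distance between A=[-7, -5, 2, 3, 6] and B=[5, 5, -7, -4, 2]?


d = √((-7-5)² + (-5-5)² + (2+ 7)² + (3+ 4)² + (6-2)²)
  = √(144 + 100 + 81 + 49 + 16)
  = √390 = 19.7484

19.7484


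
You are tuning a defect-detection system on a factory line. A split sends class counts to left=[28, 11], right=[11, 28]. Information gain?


Parent = [39, 39], H_parent = 1
H_left = 0.8582 (n=39), H_right = 0.8582 (n=39)
H_children = (39/78)·0.8582 + (39/78)·0.8582 = 0.8582
IG = 1 - 0.8582 = 0.1418

0.1418


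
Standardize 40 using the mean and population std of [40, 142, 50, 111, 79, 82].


μ = 84, σ = 34.6747
z = (40 - 84)/34.6747 = -1.2689

-1.2689


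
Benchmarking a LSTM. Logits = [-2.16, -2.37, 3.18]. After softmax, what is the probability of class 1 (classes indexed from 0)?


Exponentials: e^-2.16=0.1153, e^-2.37=0.0935, e^3.18=24.0468
Sum = 24.2556
Softmax = [0.0048, 0.0039, 0.9914]
p[1] = 0.0935/24.2556 = 0.0039

0.0039


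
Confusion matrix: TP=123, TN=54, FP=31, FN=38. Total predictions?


Total = TP + TN + FP + FN
= 123 + 54 + 31 + 38
= 246
(Predicted positive: 154, predicted negative: 92)

246


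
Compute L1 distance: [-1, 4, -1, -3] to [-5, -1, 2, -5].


d = |-1+ 5| + |4+ 1| + |-1-2| + |-3+ 5|
  = 4 + 5 + 3 + 2
  = 14

14


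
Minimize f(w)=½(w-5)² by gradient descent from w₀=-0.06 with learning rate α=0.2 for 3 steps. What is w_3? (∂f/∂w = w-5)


step 1: grad = -0.06-5 = -5.06; w = -0.06 - 0.2·(-5.06) = 0.952
step 2: grad = 0.952-5 = -4.048; w = 0.952 - 0.2·(-4.048) = 1.7616
step 3: grad = 1.7616-5 = -3.2384; w = 1.7616 - 0.2·(-3.2384) = 2.40928

2.40928
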